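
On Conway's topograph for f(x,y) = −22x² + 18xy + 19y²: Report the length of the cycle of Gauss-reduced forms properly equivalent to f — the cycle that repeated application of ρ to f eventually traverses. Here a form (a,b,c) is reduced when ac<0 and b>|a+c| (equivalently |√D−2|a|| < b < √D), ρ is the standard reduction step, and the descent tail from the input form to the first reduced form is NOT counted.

D = 1996, ⌊√D⌋ = 44
river: ρ → (19,20,-21)
river: ρ → (-21,22,18)
river: ρ → (18,14,-25)
river: ρ → (-25,36,7)
river: ρ → (7,34,-30)
river: ρ → (-30,26,11)
river: ρ → (11,40,-9)
river: ρ → (-9,32,27)
river: ρ → (27,22,-14)
river: ρ → (-14,34,15)
river: ρ → (15,26,-22)
river: ρ → (-22,18,19)
ρ-cycle length = 12 (tail of 0 descent steps not counted)

12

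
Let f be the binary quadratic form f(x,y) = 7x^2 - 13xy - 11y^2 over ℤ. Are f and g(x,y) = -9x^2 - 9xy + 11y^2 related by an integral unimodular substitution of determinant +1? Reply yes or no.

D₁ = 477, D₂ = 477
river cycle of f (length 8): (-11, 13, 7), (7, 15, -9), (-9, 21, 1), (1, 21, -9), (-9, 15, 7), (7, 13, -11), (-11, 9, 9), (9, 9, -11)
river cycle of g (length 8): (11, 9, -9), (-9, 9, 11), (11, 13, -7), (-7, 15, 9), (9, 21, -1), (-1, 21, 9), (9, 15, -7), (-7, 13, 11)
cycles differ ⇒ inequivalent

no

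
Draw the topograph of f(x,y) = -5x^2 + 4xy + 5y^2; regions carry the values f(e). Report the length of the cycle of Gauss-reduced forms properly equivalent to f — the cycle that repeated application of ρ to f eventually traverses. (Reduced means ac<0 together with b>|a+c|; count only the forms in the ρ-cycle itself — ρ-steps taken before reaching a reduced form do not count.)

D = 116, ⌊√D⌋ = 10
river: ρ → (5,6,-4)
river: ρ → (-4,10,1)
river: ρ → (1,10,-4)
river: ρ → (-4,6,5)
river: ρ → (5,4,-5)
river: ρ → (-5,6,4)
river: ρ → (4,10,-1)
river: ρ → (-1,10,4)
river: ρ → (4,6,-5)
river: ρ → (-5,4,5)
ρ-cycle length = 10 (tail of 0 descent steps not counted)

10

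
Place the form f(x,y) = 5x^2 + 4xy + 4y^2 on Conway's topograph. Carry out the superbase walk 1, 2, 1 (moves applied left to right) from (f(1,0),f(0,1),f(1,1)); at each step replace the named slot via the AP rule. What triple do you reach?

start (5,4,13) = (f(1,0),f(0,1),f(1,1))
replace slot 1: 2·(4+13) − 5 = 29 → (29,4,13)
replace slot 2: 2·(29+13) − 4 = 80 → (29,80,13)
replace slot 1: 2·(80+13) − 29 = 157 → (157,80,13)

157,80,13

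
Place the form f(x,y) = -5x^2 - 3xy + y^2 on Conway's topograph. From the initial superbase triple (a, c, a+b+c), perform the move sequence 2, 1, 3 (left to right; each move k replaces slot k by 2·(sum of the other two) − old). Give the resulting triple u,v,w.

start (-5,1,-7) = (f(1,0),f(0,1),f(1,1))
replace slot 2: 2·((-5)+(-7)) − 1 = -25 → (-5,-25,-7)
replace slot 1: 2·((-25)+(-7)) − (-5) = -59 → (-59,-25,-7)
replace slot 3: 2·((-59)+(-25)) − (-7) = -161 → (-59,-25,-161)

-59,-25,-161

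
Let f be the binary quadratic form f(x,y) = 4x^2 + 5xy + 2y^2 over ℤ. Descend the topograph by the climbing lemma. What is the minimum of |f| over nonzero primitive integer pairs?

translate: b→-3 (≡5 mod 8), so (4,5,2)→(4,-3,1)
flip: (4,-3,1)→(1,3,4)
translate: b→1 (≡3 mod 2), so (1,3,4)→(1,1,2)
reduced (well bottom): (1,1,2) with a≤c, −a<b≤a
well minimum = a = 1

1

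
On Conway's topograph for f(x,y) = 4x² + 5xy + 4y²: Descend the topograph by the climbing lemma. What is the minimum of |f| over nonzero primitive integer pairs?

translate: b→-3 (≡5 mod 8), so (4,5,4)→(4,-3,3)
flip: (4,-3,3)→(3,3,4)
reduced (well bottom): (3,3,4) with a≤c, −a<b≤a
well minimum = a = 3

3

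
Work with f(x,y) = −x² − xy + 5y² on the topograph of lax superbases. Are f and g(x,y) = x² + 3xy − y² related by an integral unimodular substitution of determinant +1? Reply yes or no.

D₁ = 21, D₂ = 13
discriminants differ ⇒ not SL₂(ℤ)-equivalent

no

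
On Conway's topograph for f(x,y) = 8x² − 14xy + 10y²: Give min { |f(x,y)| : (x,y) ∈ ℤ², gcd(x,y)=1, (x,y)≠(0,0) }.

translate: b→2 (≡-14 mod 16), so (8,-14,10)→(8,2,4)
flip: (8,2,4)→(4,-2,8)
reduced (well bottom): (4,-2,8) with a≤c, −a<b≤a
well minimum = a = 4

4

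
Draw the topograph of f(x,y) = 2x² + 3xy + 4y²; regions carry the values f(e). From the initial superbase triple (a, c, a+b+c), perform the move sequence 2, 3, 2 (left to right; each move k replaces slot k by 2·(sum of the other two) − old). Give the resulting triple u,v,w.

start (2,4,9) = (f(1,0),f(0,1),f(1,1))
replace slot 2: 2·(2+9) − 4 = 18 → (2,18,9)
replace slot 3: 2·(2+18) − 9 = 31 → (2,18,31)
replace slot 2: 2·(2+31) − 18 = 48 → (2,48,31)

2,48,31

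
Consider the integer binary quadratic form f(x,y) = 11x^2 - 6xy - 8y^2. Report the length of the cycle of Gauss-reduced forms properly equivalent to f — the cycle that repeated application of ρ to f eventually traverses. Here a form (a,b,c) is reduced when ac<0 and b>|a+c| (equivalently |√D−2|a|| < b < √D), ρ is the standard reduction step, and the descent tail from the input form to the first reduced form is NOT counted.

D = 388, ⌊√D⌋ = 19
descent: ρ → (-8,6,11)  [lands on river]
river: ρ → (11,16,-3)
river: ρ → (-3,14,16)
river: ρ → (16,18,-1)
river: ρ → (-1,18,16)
river: ρ → (16,14,-3)
river: ρ → (-3,16,11)
river: ρ → (11,6,-8)
river: ρ → (-8,10,9)
river: ρ → (9,8,-9)
river: ρ → (-9,10,8)
river: ρ → (8,6,-11)
river: ρ → (-11,16,3)
river: ρ → (3,14,-16)
river: ρ → (-16,18,1)
river: ρ → (1,18,-16)
river: ρ → (-16,14,3)
river: ρ → (3,16,-11)
river: ρ → (-11,6,8)
river: ρ → (8,10,-9)
river: ρ → (-9,8,9)
river: ρ → (9,10,-8)
ρ-cycle length = 22 (tail of 1 descent step not counted)

22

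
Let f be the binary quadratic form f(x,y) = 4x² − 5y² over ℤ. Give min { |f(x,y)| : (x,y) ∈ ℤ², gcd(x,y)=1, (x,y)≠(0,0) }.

descent: ρ → (-5,0,4)
descent: ρ → (4,8,-1)  [lands on river]
river: ρ → (-1,8,4)
closes: descent 2, river 2
min |a| on river = 1

1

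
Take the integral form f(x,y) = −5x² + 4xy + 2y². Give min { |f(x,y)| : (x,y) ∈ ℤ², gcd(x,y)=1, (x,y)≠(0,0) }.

river: ρ → (2,4,-5)
river: ρ → (-5,6,1)
river: ρ → (1,6,-5)
river: ρ → (-5,4,2)
closes: descent 0, river 4
min |a| on river = 1

1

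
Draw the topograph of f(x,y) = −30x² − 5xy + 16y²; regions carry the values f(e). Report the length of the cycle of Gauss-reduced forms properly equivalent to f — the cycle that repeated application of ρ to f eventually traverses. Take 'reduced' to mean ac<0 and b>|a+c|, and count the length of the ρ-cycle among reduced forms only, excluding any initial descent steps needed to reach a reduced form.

D = 1945, ⌊√D⌋ = 44
descent: ρ → (16,37,-9)  [lands on river]
river: ρ → (-9,35,20)
river: ρ → (20,5,-24)
river: ρ → (-24,43,1)
river: ρ → (1,43,-24)
river: ρ → (-24,5,20)
river: ρ → (20,35,-9)
river: ρ → (-9,37,16)
river: ρ → (16,27,-19)
river: ρ → (-19,11,24)
river: ρ → (24,37,-6)
river: ρ → (-6,35,30)
river: ρ → (30,25,-11)
river: ρ → (-11,41,6)
river: ρ → (6,43,-4)
river: ρ → (-4,37,36)
river: ρ → (36,35,-5)
river: ρ → (-5,35,36)
river: ρ → (36,37,-4)
river: ρ → (-4,43,6)
river: ρ → (6,41,-11)
river: ρ → (-11,25,30)
river: ρ → (30,35,-6)
river: ρ → (-6,37,24)
river: ρ → (24,11,-19)
river: ρ → (-19,27,16)
ρ-cycle length = 26 (tail of 1 descent step not counted)

26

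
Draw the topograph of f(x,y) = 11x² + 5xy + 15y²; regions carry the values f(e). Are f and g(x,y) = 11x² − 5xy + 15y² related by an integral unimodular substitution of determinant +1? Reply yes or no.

D₁ = -635, D₂ = -635
f: reduced (well bottom): (11,5,15) with a≤c, −a<b≤a
g: reduced (well bottom): (11,-5,15) with a≤c, −a<b≤a
reduced forms (11, 5, 15) vs (11, -5, 15) ⇒ inequivalent

no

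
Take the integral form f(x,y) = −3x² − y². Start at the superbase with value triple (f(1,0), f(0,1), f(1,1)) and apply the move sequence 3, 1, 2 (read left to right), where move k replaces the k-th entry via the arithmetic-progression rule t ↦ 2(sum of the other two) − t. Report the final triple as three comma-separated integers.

start (-3,-1,-4) = (f(1,0),f(0,1),f(1,1))
replace slot 3: 2·((-3)+(-1)) − (-4) = -4 → (-3,-1,-4)
replace slot 1: 2·((-1)+(-4)) − (-3) = -7 → (-7,-1,-4)
replace slot 2: 2·((-7)+(-4)) − (-1) = -21 → (-7,-21,-4)

-7,-21,-4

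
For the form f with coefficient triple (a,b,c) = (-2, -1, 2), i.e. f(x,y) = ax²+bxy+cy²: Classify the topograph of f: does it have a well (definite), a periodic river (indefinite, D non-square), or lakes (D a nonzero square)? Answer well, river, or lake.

D = b²−4ac = (-1)² − 4·(-2)·2 = 17
D > 0 non-square ⇒ indefinite ⇒ periodic river

river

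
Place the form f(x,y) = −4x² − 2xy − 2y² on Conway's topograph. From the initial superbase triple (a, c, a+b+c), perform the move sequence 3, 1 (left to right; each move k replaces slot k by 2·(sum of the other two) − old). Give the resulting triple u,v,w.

start (-4,-2,-8) = (f(1,0),f(0,1),f(1,1))
replace slot 3: 2·((-4)+(-2)) − (-8) = -4 → (-4,-2,-4)
replace slot 1: 2·((-2)+(-4)) − (-4) = -8 → (-8,-2,-4)

-8,-2,-4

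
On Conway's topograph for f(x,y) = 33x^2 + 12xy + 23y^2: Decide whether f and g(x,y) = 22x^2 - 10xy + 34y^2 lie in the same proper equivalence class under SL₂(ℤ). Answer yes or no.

D₁ = -2892, D₂ = -2892
f: flip: (33,12,23)→(23,-12,33)
f: reduced (well bottom): (23,-12,33) with a≤c, −a<b≤a
g: reduced (well bottom): (22,-10,34) with a≤c, −a<b≤a
reduced forms (23, -12, 33) vs (22, -10, 34) ⇒ inequivalent

no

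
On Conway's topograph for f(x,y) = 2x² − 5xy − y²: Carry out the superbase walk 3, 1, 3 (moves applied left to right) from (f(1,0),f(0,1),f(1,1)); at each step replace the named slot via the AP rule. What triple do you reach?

start (2,-1,-4) = (f(1,0),f(0,1),f(1,1))
replace slot 3: 2·(2+(-1)) − (-4) = 6 → (2,-1,6)
replace slot 1: 2·((-1)+6) − 2 = 8 → (8,-1,6)
replace slot 3: 2·(8+(-1)) − 6 = 8 → (8,-1,8)

8,-1,8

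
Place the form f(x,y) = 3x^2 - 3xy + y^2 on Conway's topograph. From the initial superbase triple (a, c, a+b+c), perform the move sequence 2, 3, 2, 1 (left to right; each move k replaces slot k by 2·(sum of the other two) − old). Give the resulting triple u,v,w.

start (3,1,1) = (f(1,0),f(0,1),f(1,1))
replace slot 2: 2·(3+1) − 1 = 7 → (3,7,1)
replace slot 3: 2·(3+7) − 1 = 19 → (3,7,19)
replace slot 2: 2·(3+19) − 7 = 37 → (3,37,19)
replace slot 1: 2·(37+19) − 3 = 109 → (109,37,19)

109,37,19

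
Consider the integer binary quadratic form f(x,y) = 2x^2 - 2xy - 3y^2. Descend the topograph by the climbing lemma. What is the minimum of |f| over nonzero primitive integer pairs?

descent: ρ → (-3,2,2)  [lands on river]
river: ρ → (2,2,-3)
river: ρ → (-3,4,1)
river: ρ → (1,4,-3)
closes: descent 1, river 4
min |a| on river = 1

1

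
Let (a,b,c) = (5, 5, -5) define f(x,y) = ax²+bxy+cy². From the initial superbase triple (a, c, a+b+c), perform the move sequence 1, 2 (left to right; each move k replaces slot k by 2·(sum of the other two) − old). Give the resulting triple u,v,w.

start (5,-5,5) = (f(1,0),f(0,1),f(1,1))
replace slot 1: 2·((-5)+5) − 5 = -5 → (-5,-5,5)
replace slot 2: 2·((-5)+5) − (-5) = 5 → (-5,5,5)

-5,5,5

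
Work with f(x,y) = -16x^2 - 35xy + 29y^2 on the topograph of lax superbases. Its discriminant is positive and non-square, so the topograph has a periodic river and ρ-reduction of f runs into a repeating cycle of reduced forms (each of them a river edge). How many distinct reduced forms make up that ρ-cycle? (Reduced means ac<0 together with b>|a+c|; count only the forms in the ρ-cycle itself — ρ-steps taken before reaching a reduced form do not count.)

D = 3081, ⌊√D⌋ = 55
descent: ρ → (29,35,-16)  [lands on river]
river: ρ → (-16,29,35)
river: ρ → (35,41,-10)
river: ρ → (-10,39,39)
river: ρ → (39,39,-10)
river: ρ → (-10,41,35)
river: ρ → (35,29,-16)
river: ρ → (-16,35,29)
river: ρ → (29,23,-22)
river: ρ → (-22,21,30)
river: ρ → (30,39,-13)
river: ρ → (-13,39,30)
river: ρ → (30,21,-22)
river: ρ → (-22,23,29)
ρ-cycle length = 14 (tail of 1 descent step not counted)

14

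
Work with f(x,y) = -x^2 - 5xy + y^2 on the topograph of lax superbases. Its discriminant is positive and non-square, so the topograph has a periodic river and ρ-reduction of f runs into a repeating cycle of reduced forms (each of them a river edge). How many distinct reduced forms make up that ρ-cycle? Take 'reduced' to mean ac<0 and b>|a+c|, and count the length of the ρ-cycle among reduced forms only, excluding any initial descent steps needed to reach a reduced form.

D = 29, ⌊√D⌋ = 5
descent: ρ → (1,5,-1)  [lands on river]
river: ρ → (-1,5,1)
ρ-cycle length = 2 (tail of 1 descent step not counted)

2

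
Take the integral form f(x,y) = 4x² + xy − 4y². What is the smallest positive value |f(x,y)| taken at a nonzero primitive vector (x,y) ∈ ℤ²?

river: ρ → (-4,7,1)
river: ρ → (1,7,-4)
river: ρ → (-4,1,4)
river: ρ → (4,7,-1)
river: ρ → (-1,7,4)
river: ρ → (4,1,-4)
closes: descent 0, river 6
min |a| on river = 1

1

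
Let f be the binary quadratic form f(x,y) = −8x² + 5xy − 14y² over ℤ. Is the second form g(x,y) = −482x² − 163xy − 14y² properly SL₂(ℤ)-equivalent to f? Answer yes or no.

D₁ = -423, D₂ = -423
f is negative-definite; reduce −f:
−f: reduced (well bottom): (8,-5,14) with a≤c, −a<b≤a
flip sign back: reduced form of f is (-8,5,-14)
g is negative-definite; reduce −g:
−g: flip: (482,163,14)→(14,-163,482)
−g: translate: b→5 (≡-163 mod 28), so (14,-163,482)→(14,5,8)
−g: flip: (14,5,8)→(8,-5,14)
−g: reduced (well bottom): (8,-5,14) with a≤c, −a<b≤a
flip sign back: reduced form of g is (-8,5,-14)
reduced forms (-8, 5, -14) vs (-8, 5, -14) ⇒ equivalent

yes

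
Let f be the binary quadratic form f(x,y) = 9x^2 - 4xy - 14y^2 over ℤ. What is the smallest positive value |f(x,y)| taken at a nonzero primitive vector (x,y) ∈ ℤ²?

descent: ρ → (-14,4,9)
descent: ρ → (9,14,-9)  [lands on river]
river: ρ → (-9,22,1)
river: ρ → (1,22,-9)
river: ρ → (-9,14,9)
river: ρ → (9,22,-1)
river: ρ → (-1,22,9)
closes: descent 2, river 6
min |a| on river = 1

1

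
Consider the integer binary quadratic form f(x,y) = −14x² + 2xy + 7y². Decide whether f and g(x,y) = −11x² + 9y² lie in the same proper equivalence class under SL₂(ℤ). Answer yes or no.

D₁ = 396, D₂ = 396
river cycle of f (length 4): (7, 12, -9), (-9, 6, 10), (10, 14, -5), (-5, 16, 7)
river cycle of g (length 2): (9, 18, -2), (-2, 18, 9)
cycles differ ⇒ inequivalent

no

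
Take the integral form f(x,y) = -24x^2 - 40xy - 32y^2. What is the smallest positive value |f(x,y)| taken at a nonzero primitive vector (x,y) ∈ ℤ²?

translate: b→-8 (≡40 mod 48), so (24,40,32)→(24,-8,16)
flip: (24,-8,16)→(16,8,24)
reduced (well bottom): (16,8,24) with a≤c, −a<b≤a
well minimum |f| = |-16| = 16 (negative-definite)

16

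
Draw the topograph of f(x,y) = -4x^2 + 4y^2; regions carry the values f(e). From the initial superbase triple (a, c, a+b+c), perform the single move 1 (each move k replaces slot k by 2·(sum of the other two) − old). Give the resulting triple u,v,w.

start (-4,4,0) = (f(1,0),f(0,1),f(1,1))
replace slot 1: 2·(4+0) − (-4) = 12 → (12,4,0)

12,4,0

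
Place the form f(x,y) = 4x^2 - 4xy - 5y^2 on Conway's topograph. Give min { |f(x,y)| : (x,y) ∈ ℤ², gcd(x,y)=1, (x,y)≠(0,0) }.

descent: ρ → (-5,4,4)  [lands on river]
river: ρ → (4,4,-5)
river: ρ → (-5,6,3)
river: ρ → (3,6,-5)
closes: descent 1, river 4
min |a| on river = 3

3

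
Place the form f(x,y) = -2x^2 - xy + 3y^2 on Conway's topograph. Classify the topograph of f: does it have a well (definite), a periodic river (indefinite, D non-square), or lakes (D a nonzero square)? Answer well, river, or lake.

D = b²−4ac = (-1)² − 4·(-2)·3 = 25
D = 5² is a perfect square ⇒ form factors over ℤ ⇒ lakes

lake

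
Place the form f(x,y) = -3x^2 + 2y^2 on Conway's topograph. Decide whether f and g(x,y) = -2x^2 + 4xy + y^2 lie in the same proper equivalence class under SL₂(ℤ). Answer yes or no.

D₁ = 24, D₂ = 24
river cycle of f (length 2): (2, 4, -1), (-1, 4, 2)
river cycle of g (length 2): (1, 4, -2), (-2, 4, 1)
cycles differ ⇒ inequivalent

no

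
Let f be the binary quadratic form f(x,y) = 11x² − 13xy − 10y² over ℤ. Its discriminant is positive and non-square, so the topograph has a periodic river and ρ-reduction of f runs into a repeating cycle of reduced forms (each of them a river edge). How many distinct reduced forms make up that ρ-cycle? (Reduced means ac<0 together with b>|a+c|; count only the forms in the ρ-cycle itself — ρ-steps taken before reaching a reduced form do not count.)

D = 609, ⌊√D⌋ = 24
descent: ρ → (-10,13,11)  [lands on river]
river: ρ → (11,9,-12)
river: ρ → (-12,15,8)
river: ρ → (8,17,-10)
river: ρ → (-10,23,2)
river: ρ → (2,21,-21)
river: ρ → (-21,21,2)
river: ρ → (2,23,-10)
river: ρ → (-10,17,8)
river: ρ → (8,15,-12)
river: ρ → (-12,9,11)
river: ρ → (11,13,-10)
river: ρ → (-10,7,14)
river: ρ → (14,21,-3)
river: ρ → (-3,21,14)
river: ρ → (14,7,-10)
ρ-cycle length = 16 (tail of 1 descent step not counted)

16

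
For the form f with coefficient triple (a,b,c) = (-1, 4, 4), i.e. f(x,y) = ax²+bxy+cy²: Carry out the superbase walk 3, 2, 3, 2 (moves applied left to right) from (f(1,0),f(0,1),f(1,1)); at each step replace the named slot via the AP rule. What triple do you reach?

start (-1,4,7) = (f(1,0),f(0,1),f(1,1))
replace slot 3: 2·((-1)+4) − 7 = -1 → (-1,4,-1)
replace slot 2: 2·((-1)+(-1)) − 4 = -8 → (-1,-8,-1)
replace slot 3: 2·((-1)+(-8)) − (-1) = -17 → (-1,-8,-17)
replace slot 2: 2·((-1)+(-17)) − (-8) = -28 → (-1,-28,-17)

-1,-28,-17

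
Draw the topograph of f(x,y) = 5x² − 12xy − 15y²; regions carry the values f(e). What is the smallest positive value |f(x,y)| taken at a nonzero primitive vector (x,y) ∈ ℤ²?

descent: ρ → (-15,12,5)  [lands on river]
river: ρ → (5,18,-6)
river: ρ → (-6,18,5)
river: ρ → (5,12,-15)
river: ρ → (-15,18,2)
river: ρ → (2,18,-15)
closes: descent 1, river 6
min |a| on river = 2

2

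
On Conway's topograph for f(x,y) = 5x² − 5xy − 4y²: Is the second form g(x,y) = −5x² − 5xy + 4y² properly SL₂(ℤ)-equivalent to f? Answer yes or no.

D₁ = 105, D₂ = 105
river cycle of f (length 6): (-4, 5, 5), (5, 5, -4), (-4, 3, 6), (6, 9, -1), (-1, 9, 6), (6, 3, -4)
river cycle of g (length 6): (4, 5, -5), (-5, 5, 4), (4, 3, -6), (-6, 9, 1), (1, 9, -6), (-6, 3, 4)
cycles differ ⇒ inequivalent

no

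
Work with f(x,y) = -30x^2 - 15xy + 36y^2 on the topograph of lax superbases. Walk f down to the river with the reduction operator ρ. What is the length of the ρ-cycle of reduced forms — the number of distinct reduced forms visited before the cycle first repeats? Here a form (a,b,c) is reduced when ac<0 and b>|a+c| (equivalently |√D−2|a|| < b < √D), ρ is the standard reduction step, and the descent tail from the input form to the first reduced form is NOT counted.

D = 4545, ⌊√D⌋ = 67
descent: ρ → (36,15,-30)  [lands on river]
river: ρ → (-30,45,21)
river: ρ → (21,39,-36)
river: ρ → (-36,33,24)
river: ρ → (24,63,-6)
river: ρ → (-6,57,54)
river: ρ → (54,51,-9)
river: ρ → (-9,57,36)
ρ-cycle length = 8 (tail of 1 descent step not counted)

8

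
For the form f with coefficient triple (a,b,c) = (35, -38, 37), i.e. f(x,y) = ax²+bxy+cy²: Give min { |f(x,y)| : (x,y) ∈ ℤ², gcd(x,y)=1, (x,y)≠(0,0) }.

translate: b→32 (≡-38 mod 70), so (35,-38,37)→(35,32,34)
flip: (35,32,34)→(34,-32,35)
reduced (well bottom): (34,-32,35) with a≤c, −a<b≤a
well minimum = a = 34

34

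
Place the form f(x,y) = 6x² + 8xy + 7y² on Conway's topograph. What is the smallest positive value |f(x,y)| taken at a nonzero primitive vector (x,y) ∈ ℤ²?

translate: b→-4 (≡8 mod 12), so (6,8,7)→(6,-4,5)
flip: (6,-4,5)→(5,4,6)
reduced (well bottom): (5,4,6) with a≤c, −a<b≤a
well minimum = a = 5

5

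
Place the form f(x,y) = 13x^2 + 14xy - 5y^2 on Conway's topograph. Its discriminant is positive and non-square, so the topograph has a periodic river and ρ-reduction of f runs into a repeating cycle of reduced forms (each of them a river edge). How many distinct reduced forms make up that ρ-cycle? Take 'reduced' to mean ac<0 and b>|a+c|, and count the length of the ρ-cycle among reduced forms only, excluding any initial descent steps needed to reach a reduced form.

D = 456, ⌊√D⌋ = 21
river: ρ → (-5,16,10)
river: ρ → (10,4,-11)
river: ρ → (-11,18,3)
river: ρ → (3,18,-11)
river: ρ → (-11,4,10)
river: ρ → (10,16,-5)
river: ρ → (-5,14,13)
river: ρ → (13,12,-6)
river: ρ → (-6,12,13)
river: ρ → (13,14,-5)
ρ-cycle length = 10 (tail of 0 descent steps not counted)

10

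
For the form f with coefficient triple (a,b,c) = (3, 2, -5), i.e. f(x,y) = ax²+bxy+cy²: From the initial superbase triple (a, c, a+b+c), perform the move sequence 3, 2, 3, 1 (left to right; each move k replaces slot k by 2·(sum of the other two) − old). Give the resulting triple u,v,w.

start (3,-5,0) = (f(1,0),f(0,1),f(1,1))
replace slot 3: 2·(3+(-5)) − 0 = -4 → (3,-5,-4)
replace slot 2: 2·(3+(-4)) − (-5) = 3 → (3,3,-4)
replace slot 3: 2·(3+3) − (-4) = 16 → (3,3,16)
replace slot 1: 2·(3+16) − 3 = 35 → (35,3,16)

35,3,16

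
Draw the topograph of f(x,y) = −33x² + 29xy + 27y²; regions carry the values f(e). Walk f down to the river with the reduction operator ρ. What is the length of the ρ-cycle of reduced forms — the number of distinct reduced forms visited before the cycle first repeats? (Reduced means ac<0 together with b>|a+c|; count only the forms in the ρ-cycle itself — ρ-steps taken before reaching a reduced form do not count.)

D = 4405, ⌊√D⌋ = 66
river: ρ → (27,25,-35)
river: ρ → (-35,45,17)
river: ρ → (17,57,-17)
river: ρ → (-17,45,35)
river: ρ → (35,25,-27)
river: ρ → (-27,29,33)
river: ρ → (33,37,-23)
river: ρ → (-23,55,15)
river: ρ → (15,65,-3)
river: ρ → (-3,61,57)
river: ρ → (57,53,-7)
river: ρ → (-7,59,33)
river: ρ → (33,7,-33)
river: ρ → (-33,59,7)
river: ρ → (7,53,-57)
river: ρ → (-57,61,3)
river: ρ → (3,65,-15)
river: ρ → (-15,55,23)
river: ρ → (23,37,-33)
river: ρ → (-33,29,27)
ρ-cycle length = 20 (tail of 0 descent steps not counted)

20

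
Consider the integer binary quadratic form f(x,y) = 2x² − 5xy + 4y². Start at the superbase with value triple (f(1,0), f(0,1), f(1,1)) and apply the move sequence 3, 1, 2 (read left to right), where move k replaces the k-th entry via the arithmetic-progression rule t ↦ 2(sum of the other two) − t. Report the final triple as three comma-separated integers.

start (2,4,1) = (f(1,0),f(0,1),f(1,1))
replace slot 3: 2·(2+4) − 1 = 11 → (2,4,11)
replace slot 1: 2·(4+11) − 2 = 28 → (28,4,11)
replace slot 2: 2·(28+11) − 4 = 74 → (28,74,11)

28,74,11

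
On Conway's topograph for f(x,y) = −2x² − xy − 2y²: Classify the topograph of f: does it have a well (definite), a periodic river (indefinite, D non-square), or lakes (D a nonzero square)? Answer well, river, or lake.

D = b²−4ac = (-1)² − 4·(-2)·(-2) = -15
D < 0 ⇒ definite ⇒ every region one sign ⇒ single well

well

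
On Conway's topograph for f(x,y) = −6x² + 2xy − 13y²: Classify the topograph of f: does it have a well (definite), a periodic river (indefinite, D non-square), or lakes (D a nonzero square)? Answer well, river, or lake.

D = b²−4ac = 2² − 4·(-6)·(-13) = -308
D < 0 ⇒ definite ⇒ every region one sign ⇒ single well

well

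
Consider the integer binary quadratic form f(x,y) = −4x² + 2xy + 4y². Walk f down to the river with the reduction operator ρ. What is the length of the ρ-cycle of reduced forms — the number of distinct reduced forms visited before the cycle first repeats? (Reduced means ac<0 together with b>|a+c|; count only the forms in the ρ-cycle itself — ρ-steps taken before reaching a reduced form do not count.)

D = 68, ⌊√D⌋ = 8
river: ρ → (4,6,-2)
river: ρ → (-2,6,4)
river: ρ → (4,2,-4)
river: ρ → (-4,6,2)
river: ρ → (2,6,-4)
river: ρ → (-4,2,4)
ρ-cycle length = 6 (tail of 0 descent steps not counted)

6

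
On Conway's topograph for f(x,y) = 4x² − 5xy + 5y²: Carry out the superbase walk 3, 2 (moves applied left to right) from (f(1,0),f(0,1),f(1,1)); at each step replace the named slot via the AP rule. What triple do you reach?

start (4,5,4) = (f(1,0),f(0,1),f(1,1))
replace slot 3: 2·(4+5) − 4 = 14 → (4,5,14)
replace slot 2: 2·(4+14) − 5 = 31 → (4,31,14)

4,31,14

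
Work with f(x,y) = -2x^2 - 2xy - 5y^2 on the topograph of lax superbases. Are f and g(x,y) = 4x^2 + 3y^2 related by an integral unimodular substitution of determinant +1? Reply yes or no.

D₁ = -36, D₂ = -48
discriminants differ ⇒ not SL₂(ℤ)-equivalent

no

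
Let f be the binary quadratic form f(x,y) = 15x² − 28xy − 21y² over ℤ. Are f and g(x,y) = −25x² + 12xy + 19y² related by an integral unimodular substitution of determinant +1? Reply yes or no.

D₁ = 2044, D₂ = 2044
river cycle of f (length 24): (-21, 28, 15), (15, 32, -17), (-17, 36, 11), (11, 30, -26), (-26, 22, 15), (15, 38, -10), (-10, 42, 7), (7, 42, -10), (-10, 38, 15), (15, 22, -26), … (14 more)
river cycle of g (length 20): (19, 26, -18), (-18, 10, 27), (27, 44, -1), (-1, 44, 27), (27, 10, -18), (-18, 26, 19), (19, 12, -25), (-25, 38, 6), (6, 34, -37), (-37, 40, 3), … (10 more)
cycles differ ⇒ inequivalent

no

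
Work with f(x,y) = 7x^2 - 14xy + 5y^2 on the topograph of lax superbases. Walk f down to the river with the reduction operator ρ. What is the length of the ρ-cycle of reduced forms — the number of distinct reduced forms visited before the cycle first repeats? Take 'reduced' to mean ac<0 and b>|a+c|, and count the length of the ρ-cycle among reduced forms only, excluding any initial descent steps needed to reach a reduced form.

D = 56, ⌊√D⌋ = 7
descent: ρ → (5,4,-2)  [lands on river]
river: ρ → (-2,4,5)
river: ρ → (5,6,-1)
river: ρ → (-1,6,5)
ρ-cycle length = 4 (tail of 1 descent step not counted)

4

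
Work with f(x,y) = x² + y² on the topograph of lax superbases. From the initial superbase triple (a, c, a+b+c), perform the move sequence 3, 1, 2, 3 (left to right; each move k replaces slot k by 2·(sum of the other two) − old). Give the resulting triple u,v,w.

start (1,1,2) = (f(1,0),f(0,1),f(1,1))
replace slot 3: 2·(1+1) − 2 = 2 → (1,1,2)
replace slot 1: 2·(1+2) − 1 = 5 → (5,1,2)
replace slot 2: 2·(5+2) − 1 = 13 → (5,13,2)
replace slot 3: 2·(5+13) − 2 = 34 → (5,13,34)

5,13,34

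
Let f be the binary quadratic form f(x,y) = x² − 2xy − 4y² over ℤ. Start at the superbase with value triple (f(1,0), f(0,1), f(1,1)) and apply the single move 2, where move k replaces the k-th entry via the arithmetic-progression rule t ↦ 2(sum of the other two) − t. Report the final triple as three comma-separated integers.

start (1,-4,-5) = (f(1,0),f(0,1),f(1,1))
replace slot 2: 2·(1+(-5)) − (-4) = -4 → (1,-4,-5)

1,-4,-5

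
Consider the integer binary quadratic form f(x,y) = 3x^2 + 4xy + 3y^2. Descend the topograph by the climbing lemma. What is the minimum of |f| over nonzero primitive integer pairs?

translate: b→-2 (≡4 mod 6), so (3,4,3)→(3,-2,2)
flip: (3,-2,2)→(2,2,3)
reduced (well bottom): (2,2,3) with a≤c, −a<b≤a
well minimum = a = 2

2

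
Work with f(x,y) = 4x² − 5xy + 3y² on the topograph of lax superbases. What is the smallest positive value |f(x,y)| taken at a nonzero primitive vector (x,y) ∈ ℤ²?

translate: b→3 (≡-5 mod 8), so (4,-5,3)→(4,3,2)
flip: (4,3,2)→(2,-3,4)
translate: b→1 (≡-3 mod 4), so (2,-3,4)→(2,1,3)
reduced (well bottom): (2,1,3) with a≤c, −a<b≤a
well minimum = a = 2

2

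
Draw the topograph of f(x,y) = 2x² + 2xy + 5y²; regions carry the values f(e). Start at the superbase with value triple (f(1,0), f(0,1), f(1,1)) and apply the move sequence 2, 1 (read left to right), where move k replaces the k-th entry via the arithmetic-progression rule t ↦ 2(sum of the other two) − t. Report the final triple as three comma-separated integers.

start (2,5,9) = (f(1,0),f(0,1),f(1,1))
replace slot 2: 2·(2+9) − 5 = 17 → (2,17,9)
replace slot 1: 2·(17+9) − 2 = 50 → (50,17,9)

50,17,9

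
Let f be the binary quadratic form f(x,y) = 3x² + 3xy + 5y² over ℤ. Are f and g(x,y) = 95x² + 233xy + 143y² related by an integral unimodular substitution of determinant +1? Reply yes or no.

D₁ = -51, D₂ = -51
f: reduced (well bottom): (3,3,5) with a≤c, −a<b≤a
g: translate: b→43 (≡233 mod 190), so (95,233,143)→(95,43,5)
g: flip: (95,43,5)→(5,-43,95)
g: translate: b→-3 (≡-43 mod 10), so (5,-43,95)→(5,-3,3)
g: flip: (5,-3,3)→(3,3,5)
g: reduced (well bottom): (3,3,5) with a≤c, −a<b≤a
reduced forms (3, 3, 5) vs (3, 3, 5) ⇒ equivalent

yes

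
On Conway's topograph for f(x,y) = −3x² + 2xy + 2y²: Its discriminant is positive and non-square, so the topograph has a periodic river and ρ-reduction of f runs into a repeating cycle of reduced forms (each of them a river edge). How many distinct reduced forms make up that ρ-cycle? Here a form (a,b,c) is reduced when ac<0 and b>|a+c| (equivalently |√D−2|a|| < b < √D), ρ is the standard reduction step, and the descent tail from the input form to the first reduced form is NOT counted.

D = 28, ⌊√D⌋ = 5
river: ρ → (2,2,-3)
river: ρ → (-3,4,1)
river: ρ → (1,4,-3)
river: ρ → (-3,2,2)
ρ-cycle length = 4 (tail of 0 descent steps not counted)

4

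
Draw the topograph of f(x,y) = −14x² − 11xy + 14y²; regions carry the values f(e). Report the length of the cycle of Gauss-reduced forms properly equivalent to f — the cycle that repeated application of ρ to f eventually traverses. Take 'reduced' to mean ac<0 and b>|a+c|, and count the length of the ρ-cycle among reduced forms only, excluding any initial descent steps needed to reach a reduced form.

D = 905, ⌊√D⌋ = 30
descent: ρ → (14,11,-14)  [lands on river]
river: ρ → (-14,17,11)
river: ρ → (11,27,-4)
river: ρ → (-4,29,4)
river: ρ → (4,27,-11)
river: ρ → (-11,17,14)
ρ-cycle length = 6 (tail of 1 descent step not counted)

6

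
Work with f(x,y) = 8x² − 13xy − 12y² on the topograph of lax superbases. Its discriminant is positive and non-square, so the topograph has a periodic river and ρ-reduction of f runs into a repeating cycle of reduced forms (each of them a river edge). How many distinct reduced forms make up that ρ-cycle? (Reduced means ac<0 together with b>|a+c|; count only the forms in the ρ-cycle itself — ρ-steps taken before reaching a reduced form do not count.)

D = 553, ⌊√D⌋ = 23
descent: ρ → (-12,13,8)  [lands on river]
river: ρ → (8,19,-6)
river: ρ → (-6,17,11)
river: ρ → (11,5,-12)
river: ρ → (-12,19,4)
river: ρ → (4,21,-7)
river: ρ → (-7,21,4)
river: ρ → (4,19,-12)
river: ρ → (-12,5,11)
river: ρ → (11,17,-6)
river: ρ → (-6,19,8)
river: ρ → (8,13,-12)
river: ρ → (-12,11,9)
river: ρ → (9,7,-14)
river: ρ → (-14,21,2)
river: ρ → (2,23,-3)
river: ρ → (-3,19,16)
river: ρ → (16,13,-6)
river: ρ → (-6,23,1)
river: ρ → (1,23,-6)
river: ρ → (-6,13,16)
river: ρ → (16,19,-3)
river: ρ → (-3,23,2)
river: ρ → (2,21,-14)
river: ρ → (-14,7,9)
river: ρ → (9,11,-12)
ρ-cycle length = 26 (tail of 1 descent step not counted)

26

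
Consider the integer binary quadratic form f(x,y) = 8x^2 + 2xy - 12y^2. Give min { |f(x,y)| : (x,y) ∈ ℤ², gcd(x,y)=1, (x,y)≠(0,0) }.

descent: ρ → (-12,-2,8)
descent: ρ → (8,18,-2)  [lands on river]
river: ρ → (-2,18,8)
river: ρ → (8,14,-6)
river: ρ → (-6,10,12)
river: ρ → (12,14,-4)
river: ρ → (-4,18,4)
river: ρ → (4,14,-12)
river: ρ → (-12,10,6)
river: ρ → (6,14,-8)
river: ρ → (-8,18,2)
river: ρ → (2,18,-8)
river: ρ → (-8,14,6)
river: ρ → (6,10,-12)
river: ρ → (-12,14,4)
river: ρ → (4,18,-4)
river: ρ → (-4,14,12)
river: ρ → (12,10,-6)
river: ρ → (-6,14,8)
closes: descent 2, river 18
min |a| on river = 2

2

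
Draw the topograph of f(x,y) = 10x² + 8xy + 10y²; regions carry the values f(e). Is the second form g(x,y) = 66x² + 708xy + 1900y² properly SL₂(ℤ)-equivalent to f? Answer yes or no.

D₁ = -336, D₂ = -336
f: reduced (well bottom): (10,8,10) with a≤c, −a<b≤a
g: translate: b→48 (≡708 mod 132), so (66,708,1900)→(66,48,10)
g: flip: (66,48,10)→(10,-48,66)
g: translate: b→-8 (≡-48 mod 20), so (10,-48,66)→(10,-8,10)
g: flip: (10,-8,10)→(10,8,10)
g: reduced (well bottom): (10,8,10) with a≤c, −a<b≤a
reduced forms (10, 8, 10) vs (10, 8, 10) ⇒ equivalent

yes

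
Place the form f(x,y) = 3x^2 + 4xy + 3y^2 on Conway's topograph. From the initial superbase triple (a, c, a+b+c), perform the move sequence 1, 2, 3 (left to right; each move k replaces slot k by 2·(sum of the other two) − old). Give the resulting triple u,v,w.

start (3,3,10) = (f(1,0),f(0,1),f(1,1))
replace slot 1: 2·(3+10) − 3 = 23 → (23,3,10)
replace slot 2: 2·(23+10) − 3 = 63 → (23,63,10)
replace slot 3: 2·(23+63) − 10 = 162 → (23,63,162)

23,63,162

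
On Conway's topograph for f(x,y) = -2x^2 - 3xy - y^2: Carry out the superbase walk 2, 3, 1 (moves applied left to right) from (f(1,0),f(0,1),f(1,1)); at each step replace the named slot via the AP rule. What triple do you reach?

start (-2,-1,-6) = (f(1,0),f(0,1),f(1,1))
replace slot 2: 2·((-2)+(-6)) − (-1) = -15 → (-2,-15,-6)
replace slot 3: 2·((-2)+(-15)) − (-6) = -28 → (-2,-15,-28)
replace slot 1: 2·((-15)+(-28)) − (-2) = -84 → (-84,-15,-28)

-84,-15,-28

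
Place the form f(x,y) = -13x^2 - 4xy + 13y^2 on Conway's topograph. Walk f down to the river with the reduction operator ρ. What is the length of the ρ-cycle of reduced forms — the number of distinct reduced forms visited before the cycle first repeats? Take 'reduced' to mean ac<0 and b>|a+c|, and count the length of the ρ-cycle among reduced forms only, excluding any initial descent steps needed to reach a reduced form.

D = 692, ⌊√D⌋ = 26
descent: ρ → (13,4,-13)  [lands on river]
river: ρ → (-13,22,4)
river: ρ → (4,26,-1)
river: ρ → (-1,26,4)
river: ρ → (4,22,-13)
river: ρ → (-13,4,13)
river: ρ → (13,22,-4)
river: ρ → (-4,26,1)
river: ρ → (1,26,-4)
river: ρ → (-4,22,13)
ρ-cycle length = 10 (tail of 1 descent step not counted)

10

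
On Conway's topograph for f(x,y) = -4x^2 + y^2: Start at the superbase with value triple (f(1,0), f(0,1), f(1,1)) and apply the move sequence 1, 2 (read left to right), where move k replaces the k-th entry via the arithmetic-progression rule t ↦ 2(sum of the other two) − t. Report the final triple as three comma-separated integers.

start (-4,1,-3) = (f(1,0),f(0,1),f(1,1))
replace slot 1: 2·(1+(-3)) − (-4) = 0 → (0,1,-3)
replace slot 2: 2·(0+(-3)) − 1 = -7 → (0,-7,-3)

0,-7,-3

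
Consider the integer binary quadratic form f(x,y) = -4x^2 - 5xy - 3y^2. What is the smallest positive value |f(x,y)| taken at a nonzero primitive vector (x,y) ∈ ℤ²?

translate: b→-3 (≡5 mod 8), so (4,5,3)→(4,-3,2)
flip: (4,-3,2)→(2,3,4)
translate: b→-1 (≡3 mod 4), so (2,3,4)→(2,-1,3)
reduced (well bottom): (2,-1,3) with a≤c, −a<b≤a
well minimum |f| = |-2| = 2 (negative-definite)

2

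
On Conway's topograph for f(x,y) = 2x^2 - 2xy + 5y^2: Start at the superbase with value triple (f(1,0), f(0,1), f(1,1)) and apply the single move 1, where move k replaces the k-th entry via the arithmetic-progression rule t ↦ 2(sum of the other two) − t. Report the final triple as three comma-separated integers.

start (2,5,5) = (f(1,0),f(0,1),f(1,1))
replace slot 1: 2·(5+5) − 2 = 18 → (18,5,5)

18,5,5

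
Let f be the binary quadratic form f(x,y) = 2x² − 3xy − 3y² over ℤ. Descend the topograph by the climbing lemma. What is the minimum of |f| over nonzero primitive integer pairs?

descent: ρ → (-3,3,2)  [lands on river]
river: ρ → (2,5,-1)
river: ρ → (-1,5,2)
river: ρ → (2,3,-3)
closes: descent 1, river 4
min |a| on river = 1

1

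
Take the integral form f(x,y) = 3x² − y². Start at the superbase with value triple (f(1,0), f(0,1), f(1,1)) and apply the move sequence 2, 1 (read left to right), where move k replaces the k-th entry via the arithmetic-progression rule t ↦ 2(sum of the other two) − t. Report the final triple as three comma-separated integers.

start (3,-1,2) = (f(1,0),f(0,1),f(1,1))
replace slot 2: 2·(3+2) − (-1) = 11 → (3,11,2)
replace slot 1: 2·(11+2) − 3 = 23 → (23,11,2)

23,11,2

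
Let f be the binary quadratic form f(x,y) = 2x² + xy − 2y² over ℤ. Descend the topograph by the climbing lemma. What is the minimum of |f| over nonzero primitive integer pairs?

river: ρ → (-2,3,1)
river: ρ → (1,3,-2)
river: ρ → (-2,1,2)
river: ρ → (2,3,-1)
river: ρ → (-1,3,2)
river: ρ → (2,1,-2)
closes: descent 0, river 6
min |a| on river = 1

1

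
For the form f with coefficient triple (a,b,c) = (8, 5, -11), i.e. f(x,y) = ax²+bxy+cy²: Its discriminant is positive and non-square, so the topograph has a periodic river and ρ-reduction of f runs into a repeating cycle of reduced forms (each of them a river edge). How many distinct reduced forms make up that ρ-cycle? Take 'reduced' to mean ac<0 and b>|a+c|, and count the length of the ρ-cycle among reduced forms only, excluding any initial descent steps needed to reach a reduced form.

D = 377, ⌊√D⌋ = 19
river: ρ → (-11,17,2)
river: ρ → (2,19,-2)
river: ρ → (-2,17,11)
river: ρ → (11,5,-8)
river: ρ → (-8,11,8)
river: ρ → (8,5,-11)
ρ-cycle length = 6 (tail of 0 descent steps not counted)

6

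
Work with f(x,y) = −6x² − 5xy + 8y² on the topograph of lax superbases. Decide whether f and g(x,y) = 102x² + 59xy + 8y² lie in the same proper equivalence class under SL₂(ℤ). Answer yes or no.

D₁ = 217, D₂ = 217
river cycle of f (length 16): (8, 5, -6), (-6, 7, 7), (7, 7, -6), (-6, 5, 8), (8, 11, -3), (-3, 13, 4), (4, 11, -6), (-6, 13, 2), (2, 11, -12), (-12, 13, 1), … (6 more)
river cycle of g (length 16): (8, 5, -6), (-6, 7, 7), (7, 7, -6), (-6, 5, 8), (8, 11, -3), (-3, 13, 4), (4, 11, -6), (-6, 13, 2), (2, 11, -12), (-12, 13, 1), … (6 more)
cycles coincide ⇒ equivalent

yes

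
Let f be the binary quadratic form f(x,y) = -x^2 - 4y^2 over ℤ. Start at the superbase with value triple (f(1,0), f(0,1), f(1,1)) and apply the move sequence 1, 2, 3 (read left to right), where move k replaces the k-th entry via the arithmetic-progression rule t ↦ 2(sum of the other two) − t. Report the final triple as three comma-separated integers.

start (-1,-4,-5) = (f(1,0),f(0,1),f(1,1))
replace slot 1: 2·((-4)+(-5)) − (-1) = -17 → (-17,-4,-5)
replace slot 2: 2·((-17)+(-5)) − (-4) = -40 → (-17,-40,-5)
replace slot 3: 2·((-17)+(-40)) − (-5) = -109 → (-17,-40,-109)

-17,-40,-109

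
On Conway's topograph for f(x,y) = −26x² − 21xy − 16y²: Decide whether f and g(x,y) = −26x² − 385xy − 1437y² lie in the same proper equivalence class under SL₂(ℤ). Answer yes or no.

D₁ = -1223, D₂ = -1223
f is negative-definite; reduce −f:
−f: flip: (26,21,16)→(16,-21,26)
−f: translate: b→11 (≡-21 mod 32), so (16,-21,26)→(16,11,21)
−f: reduced (well bottom): (16,11,21) with a≤c, −a<b≤a
flip sign back: reduced form of f is (-16,-11,-21)
g is negative-definite; reduce −g:
−g: translate: b→21 (≡385 mod 52), so (26,385,1437)→(26,21,16)
−g: flip: (26,21,16)→(16,-21,26)
−g: translate: b→11 (≡-21 mod 32), so (16,-21,26)→(16,11,21)
−g: reduced (well bottom): (16,11,21) with a≤c, −a<b≤a
flip sign back: reduced form of g is (-16,-11,-21)
reduced forms (-16, -11, -21) vs (-16, -11, -21) ⇒ equivalent

yes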